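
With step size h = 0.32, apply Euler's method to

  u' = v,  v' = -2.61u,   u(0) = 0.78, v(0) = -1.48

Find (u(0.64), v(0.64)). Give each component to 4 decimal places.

Euler on (u,v): u_{n+1} = u_n + h·u', v_{n+1} = v_n + h·v'.
0.000000: (0.780000, -1.480000); f=(-1.480000, -2.035800) → (0.306400, -2.131456)
0.320000: (0.306400, -2.131456); f=(-2.131456, -0.799704) → (-0.375666, -2.387361)
(u(0.64), v(0.64)) ≈ (-0.3757, -2.3874)

-0.3757, -2.3874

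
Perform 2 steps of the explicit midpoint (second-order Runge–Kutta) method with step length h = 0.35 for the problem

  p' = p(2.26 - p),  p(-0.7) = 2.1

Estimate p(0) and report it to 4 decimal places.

2.2164

Midpoint: k1 = f(x_n, p_n); k2 = f(x_n + h/2, p_n + (h/2)·k1); p_{n+1} = p_n + h·k2.
x=-0.700000, p=2.100000:
  k1 = f(-0.700000, 2.100000) = 0.336000
  k2 = f(-0.525000, 2.158800) = 0.218471
  p ← 2.100000 + 0.35·0.218471 = 2.176465
x=-0.350000, p=2.176465:
  k1 = f(-0.350000, 2.176465) = 0.181812
  k2 = f(-0.175000, 2.208282) = 0.114209
  p ← 2.176465 + 0.35·0.114209 = 2.216438
p(0) ≈ 2.2164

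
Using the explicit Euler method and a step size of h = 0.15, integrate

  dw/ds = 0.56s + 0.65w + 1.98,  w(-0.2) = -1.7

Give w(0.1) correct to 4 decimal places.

-1.4473

Euler: w_{n+1} = w_n + h·f(s_n, w_n).
s=-0.200000, w=-1.700000: f=0.763000 → w ← -1.700000 + 0.15·0.763000 = -1.585550
s=-0.050000, w=-1.585550: f=0.921392 → w ← -1.585550 + 0.15·0.921392 = -1.447341
w(0.1) ≈ -1.4473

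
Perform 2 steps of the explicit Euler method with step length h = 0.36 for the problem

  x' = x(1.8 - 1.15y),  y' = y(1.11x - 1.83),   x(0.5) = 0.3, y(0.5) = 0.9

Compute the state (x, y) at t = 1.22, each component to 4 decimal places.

0.5648, 0.2050

Euler on (x,y): x_{n+1} = x_n + h·x', y_{n+1} = y_n + h·y'.
0.500000: (0.300000, 0.900000); f=(0.229500, -1.347300) → (0.382620, 0.414972)
0.860000: (0.382620, 0.414972); f=(0.506123, -0.583157) → (0.564824, 0.205036)
(x(1.22), y(1.22)) ≈ (0.5648, 0.2050)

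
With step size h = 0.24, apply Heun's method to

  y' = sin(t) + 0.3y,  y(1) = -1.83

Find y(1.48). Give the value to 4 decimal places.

-1.6337

Heun: k1 = f(t_n, y_n); k2 = f(t_n + h, y_n + h·k1); y_{n+1} = y_n + (h/2)·(k1 + k2).
t=1.000000, y=-1.830000:
  k1 = f(1.000000, -1.830000) = 0.292471
  k2 = f(1.240000, -1.759807) = 0.417842
  y ← -1.830000 + (0.24/2)·(0.292471 + 0.417842) = -1.744762
t=1.240000, y=-1.744762:
  k1 = f(1.240000, -1.744762) = 0.422355
  k2 = f(1.480000, -1.643397) = 0.502862
  y ← -1.744762 + (0.24/2)·(0.422355 + 0.502862) = -1.633736
y(1.48) ≈ -1.6337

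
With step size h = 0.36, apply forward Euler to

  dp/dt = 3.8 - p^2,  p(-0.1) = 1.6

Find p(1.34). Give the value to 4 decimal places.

Euler: p_{n+1} = p_n + h·f(t_n, p_n).
t=-0.100000, p=1.600000: f=1.240000 → p ← 1.600000 + 0.36·1.240000 = 2.046400
t=0.260000, p=2.046400: f=-0.387753 → p ← 2.046400 + 0.36·(-0.387753) = 1.906809
t=0.620000, p=1.906809: f=0.164080 → p ← 1.906809 + 0.36·0.164080 = 1.965878
t=0.980000, p=1.965878: f=-0.064675 → p ← 1.965878 + 0.36·(-0.064675) = 1.942595
p(1.34) ≈ 1.9426

1.9426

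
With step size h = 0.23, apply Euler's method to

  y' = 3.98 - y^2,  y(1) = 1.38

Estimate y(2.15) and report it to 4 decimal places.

1.9950

Euler: y_{n+1} = y_n + h·f(s_n, y_n).
s=1.000000, y=1.380000: f=2.075600 → y ← 1.380000 + 0.23·2.075600 = 1.857388
s=1.230000, y=1.857388: f=0.530110 → y ← 1.857388 + 0.23·0.530110 = 1.979313
s=1.460000, y=1.979313: f=0.062319 → y ← 1.979313 + 0.23·0.062319 = 1.993647
s=1.690000, y=1.993647: f=0.005373 → y ← 1.993647 + 0.23·0.005373 = 1.994882
s=1.920000, y=1.994882: f=0.000444 → y ← 1.994882 + 0.23·0.000444 = 1.994985
y(2.15) ≈ 1.9950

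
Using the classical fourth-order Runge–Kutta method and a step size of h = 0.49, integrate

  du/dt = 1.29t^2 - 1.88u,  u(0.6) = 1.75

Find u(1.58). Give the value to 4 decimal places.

RK4: k1 = f(t_n, u_n); k2 = f(t_n + h/2, u_n + (h/2)·k1); k3 = f(t_n + h/2, u_n + (h/2)·k2); k4 = f(t_n + h, u_n + h·k3); u_{n+1} = u_n + (h/6)·(k1 + 2k2 + 2k3 + k4).
t=0.600000, u=1.750000:
  k1 = f(0.600000, 1.750000) = -2.825600
  k2 = f(0.845000, 1.057728) = -1.067436
  k3 = f(0.845000, 1.488478) = -1.877247
  k4 = f(1.090000, 0.830149) = -0.028031
  u ← 1.750000 + (0.49/6)·(k1 + 2k2 + 2k3 + k4) = 1.035989
t=1.090000, u=1.035989:
  k1 = f(1.090000, 1.035989) = -0.415009
  k2 = f(1.335000, 0.934311) = 0.542565
  k3 = f(1.335000, 1.168917) = 0.101506
  k4 = f(1.580000, 1.085727) = 1.179190
  u ← 1.035989 + (0.49/6)·(k1 + 2k2 + 2k3 + k4) = 1.203595
u(1.58) ≈ 1.2036

1.2036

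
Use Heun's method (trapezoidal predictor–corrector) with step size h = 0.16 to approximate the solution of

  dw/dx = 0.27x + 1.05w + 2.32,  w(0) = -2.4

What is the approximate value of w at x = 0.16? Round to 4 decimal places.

Heun: k1 = f(x_n, w_n); k2 = f(x_n + h, w_n + h·k1); w_{n+1} = w_n + (h/2)·(k1 + k2).
x=0.000000, w=-2.400000:
  k1 = f(0.000000, -2.400000) = -0.200000
  k2 = f(0.160000, -2.432000) = -0.190400
  w ← -2.400000 + (0.16/2)·(-0.200000 + (-0.190400)) = -2.431232
w(0.16) ≈ -2.4312

-2.4312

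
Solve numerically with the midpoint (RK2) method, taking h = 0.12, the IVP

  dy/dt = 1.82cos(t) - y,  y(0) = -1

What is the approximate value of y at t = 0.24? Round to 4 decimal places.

-0.4035

Midpoint: k1 = f(t_n, y_n); k2 = f(t_n + h/2, y_n + (h/2)·k1); y_{n+1} = y_n + h·k2.
t=0.000000, y=-1.000000:
  k1 = f(0.000000, -1.000000) = 2.820000
  k2 = f(0.060000, -0.830800) = 2.647525
  y ← -1.000000 + 0.12·2.647525 = -0.682297
t=0.120000, y=-0.682297:
  k1 = f(0.120000, -0.682297) = 2.489209
  k2 = f(0.180000, -0.532944) = 2.323540
  y ← -0.682297 + 0.12·2.323540 = -0.403472
y(0.24) ≈ -0.4035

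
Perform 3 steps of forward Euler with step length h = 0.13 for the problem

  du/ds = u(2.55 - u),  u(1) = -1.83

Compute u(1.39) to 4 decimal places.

Euler: u_{n+1} = u_n + h·f(s_n, u_n).
s=1.000000, u=-1.830000: f=-8.015400 → u ← -1.830000 + 0.13·(-8.015400) = -2.872002
s=1.130000, u=-2.872002: f=-15.572001 → u ← -2.872002 + 0.13·(-15.572001) = -4.896362
s=1.260000, u=-4.896362: f=-36.460085 → u ← -4.896362 + 0.13·(-36.460085) = -9.636173
u(1.39) ≈ -9.6362

-9.6362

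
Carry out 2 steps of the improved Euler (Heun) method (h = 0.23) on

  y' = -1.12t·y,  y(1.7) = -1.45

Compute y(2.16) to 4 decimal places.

Heun: k1 = f(t_n, y_n); k2 = f(t_n + h, y_n + h·k1); y_{n+1} = y_n + (h/2)·(k1 + k2).
t=1.700000, y=-1.450000:
  k1 = f(1.700000, -1.450000) = 2.760800
  k2 = f(1.930000, -0.815016) = 1.761739
  y ← -1.450000 + (0.23/2)·(2.760800 + 1.761739) = -0.929908
t=1.930000, y=-0.929908:
  k1 = f(1.930000, -0.929908) = 2.010089
  k2 = f(2.160000, -0.467588) = 1.131188
  y ← -0.929908 + (0.23/2)·(2.010089 + 1.131188) = -0.568661
y(2.16) ≈ -0.5687

-0.5687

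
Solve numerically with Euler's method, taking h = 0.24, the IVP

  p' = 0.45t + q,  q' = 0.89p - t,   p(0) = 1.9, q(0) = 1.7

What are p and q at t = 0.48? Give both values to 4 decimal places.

2.8393, 2.5412

Euler on (p,q): p_{n+1} = p_n + h·p', q_{n+1} = q_n + h·q'.
0.000000: (1.900000, 1.700000); f=(1.700000, 1.691000) → (2.308000, 2.105840)
0.240000: (2.308000, 2.105840); f=(2.213840, 1.814120) → (2.839322, 2.541229)
(p(0.48), q(0.48)) ≈ (2.8393, 2.5412)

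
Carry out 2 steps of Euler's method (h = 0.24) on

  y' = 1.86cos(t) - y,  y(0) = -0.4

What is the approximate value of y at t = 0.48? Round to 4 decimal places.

0.5418

Euler: y_{n+1} = y_n + h·f(t_n, y_n).
t=0.000000, y=-0.400000: f=2.260000 → y ← -0.400000 + 0.24·2.260000 = 0.142400
t=0.240000, y=0.142400: f=1.664289 → y ← 0.142400 + 0.24·1.664289 = 0.541829
y(0.48) ≈ 0.5418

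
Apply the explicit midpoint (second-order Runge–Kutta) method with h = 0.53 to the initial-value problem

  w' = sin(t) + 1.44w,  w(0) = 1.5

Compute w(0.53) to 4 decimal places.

Midpoint: k1 = f(t_n, w_n); k2 = f(t_n + h/2, w_n + (h/2)·k1); w_{n+1} = w_n + h·k2.
t=0.000000, w=1.500000:
  k1 = f(0.000000, 1.500000) = 2.160000
  k2 = f(0.265000, 2.072400) = 3.246165
  w ← 1.500000 + 0.53·3.246165 = 3.220468
w(0.53) ≈ 3.2205

3.2205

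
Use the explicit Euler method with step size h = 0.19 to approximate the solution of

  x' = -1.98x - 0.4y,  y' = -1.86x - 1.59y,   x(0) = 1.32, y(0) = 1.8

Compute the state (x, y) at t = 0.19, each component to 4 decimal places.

0.6866, 0.7897

Euler on (x,y): x_{n+1} = x_n + h·x', y_{n+1} = y_n + h·y'.
0.000000: (1.320000, 1.800000); f=(-3.333600, -5.317200) → (0.686616, 0.789732)
(x(0.19), y(0.19)) ≈ (0.6866, 0.7897)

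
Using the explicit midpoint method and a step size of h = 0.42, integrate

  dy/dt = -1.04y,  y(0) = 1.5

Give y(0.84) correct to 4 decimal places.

Midpoint: k1 = f(t_n, y_n); k2 = f(t_n + h/2, y_n + (h/2)·k1); y_{n+1} = y_n + h·k2.
t=0.000000, y=1.500000:
  k1 = f(0.000000, 1.500000) = -1.560000
  k2 = f(0.210000, 1.172400) = -1.219296
  y ← 1.500000 + 0.42·(-1.219296) = 0.987896
t=0.420000, y=0.987896:
  k1 = f(0.420000, 0.987896) = -1.027412
  k2 = f(0.630000, 0.772139) = -0.803025
  y ← 0.987896 + 0.42·(-0.803025) = 0.650625
y(0.84) ≈ 0.6506

0.6506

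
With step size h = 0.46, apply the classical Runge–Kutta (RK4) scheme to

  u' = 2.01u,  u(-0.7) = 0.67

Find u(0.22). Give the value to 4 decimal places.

RK4: k1 = f(x_n, u_n); k2 = f(x_n + h/2, u_n + (h/2)·k1); k3 = f(x_n + h/2, u_n + (h/2)·k2); k4 = f(x_n + h, u_n + h·k3); u_{n+1} = u_n + (h/6)·(k1 + 2k2 + 2k3 + k4).
x=-0.700000, u=0.670000:
  k1 = f(-0.700000, 0.670000) = 1.346700
  k2 = f(-0.470000, 0.979741) = 1.969279
  k3 = f(-0.470000, 1.122934) = 2.257098
  k4 = f(-0.240000, 1.708265) = 3.433613
  u ← 0.670000 + (0.46/6)·(k1 + 2k2 + 2k3 + k4) = 1.684535
x=-0.240000, u=1.684535:
  k1 = f(-0.240000, 1.684535) = 3.385916
  k2 = f(-0.010000, 2.463296) = 4.951224
  k3 = f(-0.010000, 2.823317) = 5.674867
  k4 = f(0.220000, 4.294974) = 8.632897
  u ← 1.684535 + (0.46/6)·(k1 + 2k2 + 2k3 + k4) = 4.235311
u(0.22) ≈ 4.2353

4.2353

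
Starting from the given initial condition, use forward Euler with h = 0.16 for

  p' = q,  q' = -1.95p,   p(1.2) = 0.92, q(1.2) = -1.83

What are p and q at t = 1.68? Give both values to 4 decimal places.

Euler on (p,q): p_{n+1} = p_n + h·p', q_{n+1} = q_n + h·q'.
1.200000: (0.920000, -1.830000); f=(-1.830000, -1.794000) → (0.627200, -2.117040)
1.360000: (0.627200, -2.117040); f=(-2.117040, -1.223040) → (0.288474, -2.312726)
1.520000: (0.288474, -2.312726); f=(-2.312726, -0.562524) → (-0.081563, -2.402730)
(p(1.68), q(1.68)) ≈ (-0.0816, -2.4027)

-0.0816, -2.4027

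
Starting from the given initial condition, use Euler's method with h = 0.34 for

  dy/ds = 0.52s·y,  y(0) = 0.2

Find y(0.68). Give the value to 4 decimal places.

Euler: y_{n+1} = y_n + h·f(s_n, y_n).
s=0.000000, y=0.200000: f=0.000000 → y ← 0.200000 + 0.34·0.000000 = 0.200000
s=0.340000, y=0.200000: f=0.035360 → y ← 0.200000 + 0.34·0.035360 = 0.212022
y(0.68) ≈ 0.2120

0.2120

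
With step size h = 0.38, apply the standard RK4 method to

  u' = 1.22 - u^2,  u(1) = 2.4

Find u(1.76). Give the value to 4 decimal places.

RK4: k1 = f(t_n, u_n); k2 = f(t_n + h/2, u_n + (h/2)·k1); k3 = f(t_n + h/2, u_n + (h/2)·k2); k4 = f(t_n + h, u_n + h·k3); u_{n+1} = u_n + (h/6)·(k1 + 2k2 + 2k3 + k4).
t=1.000000, u=2.400000:
  k1 = f(1.000000, 2.400000) = -4.540000
  k2 = f(1.190000, 1.537400) = -1.143599
  k3 = f(1.190000, 2.182716) = -3.544250
  k4 = f(1.380000, 1.053185) = 0.110801
  u ← 2.400000 + (0.38/6)·(k1 + 2k2 + 2k3 + k4) = 1.525690
t=1.380000, u=1.525690:
  k1 = f(1.380000, 1.525690) = -1.107730
  k2 = f(1.570000, 1.315221) = -0.509807
  k3 = f(1.570000, 1.428827) = -0.821545
  k4 = f(1.760000, 1.213503) = -0.252589
  u ← 1.525690 + (0.38/6)·(k1 + 2k2 + 2k3 + k4) = 1.270898
u(1.76) ≈ 1.2709

1.2709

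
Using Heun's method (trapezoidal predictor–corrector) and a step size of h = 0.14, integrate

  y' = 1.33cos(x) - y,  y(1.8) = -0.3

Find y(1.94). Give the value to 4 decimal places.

Heun: k1 = f(x_n, y_n); k2 = f(x_n + h, y_n + h·k1); y_{n+1} = y_n + (h/2)·(k1 + k2).
x=1.800000, y=-0.300000:
  k1 = f(1.800000, -0.300000) = -0.002179
  k2 = f(1.940000, -0.300305) = -0.179656
  y ← -0.300000 + (0.14/2)·(-0.002179 + (-0.179656)) = -0.312728
y(1.94) ≈ -0.3127

-0.3127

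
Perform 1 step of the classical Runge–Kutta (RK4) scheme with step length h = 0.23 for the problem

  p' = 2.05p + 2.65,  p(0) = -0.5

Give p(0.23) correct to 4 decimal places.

-0.0227

RK4: k1 = f(t_n, p_n); k2 = f(t_n + h/2, p_n + (h/2)·k1); k3 = f(t_n + h/2, p_n + (h/2)·k2); k4 = f(t_n + h, p_n + h·k3); p_{n+1} = p_n + (h/6)·(k1 + 2k2 + 2k3 + k4).
t=0.000000, p=-0.500000:
  k1 = f(0.000000, -0.500000) = 1.625000
  k2 = f(0.115000, -0.313125) = 2.008094
  k3 = f(0.115000, -0.269069) = 2.098408
  k4 = f(0.230000, -0.017366) = 2.614399
  p ← -0.500000 + (0.23/6)·(k1 + 2k2 + 2k3 + k4) = -0.022658
p(0.23) ≈ -0.0227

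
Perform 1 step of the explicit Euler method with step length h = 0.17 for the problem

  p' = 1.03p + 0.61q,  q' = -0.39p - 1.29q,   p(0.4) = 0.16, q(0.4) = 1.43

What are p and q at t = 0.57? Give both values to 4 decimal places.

Euler on (p,q): p_{n+1} = p_n + h·p', q_{n+1} = q_n + h·q'.
0.400000: (0.160000, 1.430000); f=(1.037100, -1.907100) → (0.336307, 1.105793)
(p(0.57), q(0.57)) ≈ (0.3363, 1.1058)

0.3363, 1.1058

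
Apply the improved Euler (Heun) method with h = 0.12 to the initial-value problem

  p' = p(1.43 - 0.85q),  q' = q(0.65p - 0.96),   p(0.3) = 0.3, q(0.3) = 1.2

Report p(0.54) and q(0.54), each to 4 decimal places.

Heun on (p,q): k1 = f(t_n, state_n); k2 = f(t_n + h, state_n + h·k1); state_{n+1} = state_n + (h/2)·(k1 + k2).
0.300000: (0.300000, 1.200000)
  k1 = (0.123000, -0.918000)
  predictor → (0.314760, 1.089840)
  k2 = (0.158524, -0.823272)
  → (0.316891, 1.095524)
0.420000: (0.316891, 1.095524)
  k1 = (0.158067, -0.826047)
  predictor → (0.335860, 0.996398)
  k2 = (0.195827, -0.739020)
  → (0.338125, 1.001620)
(p(0.54), q(0.54)) ≈ (0.3381, 1.0016)

0.3381, 1.0016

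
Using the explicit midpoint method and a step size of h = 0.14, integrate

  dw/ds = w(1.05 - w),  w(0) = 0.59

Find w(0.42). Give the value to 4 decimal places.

Midpoint: k1 = f(s_n, w_n); k2 = f(s_n + h/2, w_n + (h/2)·k1); w_{n+1} = w_n + h·k2.
s=0.000000, w=0.590000:
  k1 = f(0.000000, 0.590000) = 0.271400
  k2 = f(0.070000, 0.608998) = 0.268569
  w ← 0.590000 + 0.14·0.268569 = 0.627600
s=0.140000, w=0.627600:
  k1 = f(0.140000, 0.627600) = 0.265098
  k2 = f(0.210000, 0.646157) = 0.260946
  w ← 0.627600 + 0.14·0.260946 = 0.664132
s=0.280000, w=0.664132:
  k1 = f(0.280000, 0.664132) = 0.256267
  k2 = f(0.350000, 0.682071) = 0.250954
  w ← 0.664132 + 0.14·0.250954 = 0.699266
w(0.42) ≈ 0.6993

0.6993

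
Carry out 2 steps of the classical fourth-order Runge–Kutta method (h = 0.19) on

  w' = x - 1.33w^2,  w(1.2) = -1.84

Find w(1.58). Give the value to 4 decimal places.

-9.0421

RK4: k1 = f(x_n, w_n); k2 = f(x_n + h/2, w_n + (h/2)·k1); k3 = f(x_n + h/2, w_n + (h/2)·k2); k4 = f(x_n + h, w_n + h·k3); w_{n+1} = w_n + (h/6)·(k1 + 2k2 + 2k3 + k4).
x=1.200000, w=-1.840000:
  k1 = f(1.200000, -1.840000) = -3.302848
  k2 = f(1.295000, -2.153771) = -4.874508
  k3 = f(1.295000, -2.303078) = -5.759545
  k4 = f(1.390000, -2.934314) = -10.061561
  w ← -1.840000 + (0.19/6)·(k1 + 2k2 + 2k3 + k4) = -2.936696
x=1.390000, w=-2.936696:
  k1 = f(1.390000, -2.936696) = -10.080166
  k2 = f(1.485000, -3.894312) = -18.685337
  k3 = f(1.485000, -4.711803) = -28.042450
  k4 = f(1.580000, -8.264762) = -89.267364
  w ← -2.936696 + (0.19/6)·(k1 + 2k2 + 2k3 + k4) = -9.042128
w(1.58) ≈ -9.0421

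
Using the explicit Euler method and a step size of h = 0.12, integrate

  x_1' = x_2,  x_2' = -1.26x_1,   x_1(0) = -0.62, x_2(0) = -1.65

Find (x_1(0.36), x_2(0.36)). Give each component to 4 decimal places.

-1.1767, -1.2807

Euler on (x_1,x_2): x_1_{n+1} = x_1_n + h·x_1', x_2_{n+1} = x_2_n + h·x_2'.
0.000000: (-0.620000, -1.650000); f=(-1.650000, 0.781200) → (-0.818000, -1.556256)
0.120000: (-0.818000, -1.556256); f=(-1.556256, 1.030680) → (-1.004751, -1.432574)
0.240000: (-1.004751, -1.432574); f=(-1.432574, 1.265986) → (-1.176660, -1.280656)
(x_1(0.36), x_2(0.36)) ≈ (-1.1767, -1.2807)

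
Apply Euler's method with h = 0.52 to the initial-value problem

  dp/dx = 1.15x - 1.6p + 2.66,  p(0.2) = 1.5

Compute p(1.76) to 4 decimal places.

Euler: p_{n+1} = p_n + h·f(x_n, p_n).
x=0.200000, p=1.500000: f=0.490000 → p ← 1.500000 + 0.52·0.490000 = 1.754800
x=0.720000, p=1.754800: f=0.680320 → p ← 1.754800 + 0.52·0.680320 = 2.108566
x=1.240000, p=2.108566: f=0.712294 → p ← 2.108566 + 0.52·0.712294 = 2.478959
p(1.76) ≈ 2.4790

2.4790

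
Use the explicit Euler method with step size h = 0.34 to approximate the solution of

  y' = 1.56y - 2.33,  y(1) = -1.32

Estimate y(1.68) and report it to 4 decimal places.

-5.0962

Euler: y_{n+1} = y_n + h·f(t_n, y_n).
t=1.000000, y=-1.320000: f=-4.389200 → y ← -1.320000 + 0.34·(-4.389200) = -2.812328
t=1.340000, y=-2.812328: f=-6.717232 → y ← -2.812328 + 0.34·(-6.717232) = -5.096187
y(1.68) ≈ -5.0962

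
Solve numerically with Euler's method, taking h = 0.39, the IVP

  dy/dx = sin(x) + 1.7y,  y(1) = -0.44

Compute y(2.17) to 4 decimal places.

-0.0965

Euler: y_{n+1} = y_n + h·f(x_n, y_n).
x=1.000000, y=-0.440000: f=0.093471 → y ← -0.440000 + 0.39·0.093471 = -0.403546
x=1.390000, y=-0.403546: f=0.297672 → y ← -0.403546 + 0.39·0.297672 = -0.287454
x=1.780000, y=-0.287454: f=0.489524 → y ← -0.287454 + 0.39·0.489524 = -0.096540
y(2.17) ≈ -0.0965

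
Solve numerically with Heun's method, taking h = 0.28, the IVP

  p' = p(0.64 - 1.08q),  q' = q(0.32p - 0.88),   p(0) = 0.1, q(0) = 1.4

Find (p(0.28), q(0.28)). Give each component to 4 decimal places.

0.0824, 1.1059

Heun on (p,q): k1 = f(s_n, state_n); k2 = f(s_n + h, state_n + h·k1); state_{n+1} = state_n + (h/2)·(k1 + k2).
0.000000: (0.100000, 1.400000)
  k1 = (-0.087200, -1.187200)
  predictor → (0.075584, 1.067584)
  k2 = (-0.038774, -0.913652)
  → (0.082364, 1.105881)
(p(0.28), q(0.28)) ≈ (0.0824, 1.1059)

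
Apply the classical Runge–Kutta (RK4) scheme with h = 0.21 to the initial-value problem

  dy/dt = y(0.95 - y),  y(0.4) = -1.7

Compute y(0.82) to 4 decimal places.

-16.4321

RK4: k1 = f(t_n, y_n); k2 = f(t_n + h/2, y_n + (h/2)·k1); k3 = f(t_n + h/2, y_n + (h/2)·k2); k4 = f(t_n + h, y_n + h·k3); y_{n+1} = y_n + (h/6)·(k1 + 2k2 + 2k3 + k4).
t=0.400000, y=-1.700000:
  k1 = f(0.400000, -1.700000) = -4.505000
  k2 = f(0.505000, -2.173025) = -6.786411
  k3 = f(0.505000, -2.412573) = -8.112454
  k4 = f(0.610000, -3.403615) = -14.818032
  y ← -1.700000 + (0.21/6)·(k1 + 2k2 + 2k3 + k4) = -3.419227
t=0.610000, y=-3.419227:
  k1 = f(0.610000, -3.419227) = -14.939377
  k2 = f(0.715000, -4.987861) = -29.617228
  k3 = f(0.715000, -6.529036) = -48.830890
  k4 = f(0.820000, -13.673714) = -199.960470
  y ← -3.419227 + (0.21/6)·(k1 + 2k2 + 2k3 + k4) = -16.432090
y(0.82) ≈ -16.4321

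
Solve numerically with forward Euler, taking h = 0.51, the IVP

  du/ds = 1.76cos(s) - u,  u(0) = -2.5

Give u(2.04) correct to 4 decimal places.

0.4164

Euler: u_{n+1} = u_n + h·f(s_n, u_n).
s=0.000000, u=-2.500000: f=4.260000 → u ← -2.500000 + 0.51·4.260000 = -0.327400
s=0.510000, u=-0.327400: f=1.863430 → u ← -0.327400 + 0.51·1.863430 = 0.622949
s=1.020000, u=0.622949: f=0.298175 → u ← 0.622949 + 0.51·0.298175 = 0.775019
s=1.530000, u=0.775019: f=-0.703237 → u ← 0.775019 + 0.51·(-0.703237) = 0.416368
u(2.04) ≈ 0.4164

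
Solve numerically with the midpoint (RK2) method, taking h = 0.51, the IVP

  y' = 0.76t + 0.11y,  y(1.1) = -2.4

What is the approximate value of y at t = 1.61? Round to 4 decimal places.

-2.0013

Midpoint: k1 = f(t_n, y_n); k2 = f(t_n + h/2, y_n + (h/2)·k1); y_{n+1} = y_n + h·k2.
t=1.100000, y=-2.400000:
  k1 = f(1.100000, -2.400000) = 0.572000
  k2 = f(1.355000, -2.254140) = 0.781845
  y ← -2.400000 + 0.51·0.781845 = -2.001259
y(1.61) ≈ -2.0013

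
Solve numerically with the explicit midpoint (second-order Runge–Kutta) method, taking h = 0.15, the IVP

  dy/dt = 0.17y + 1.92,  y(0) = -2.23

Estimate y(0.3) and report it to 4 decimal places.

-1.7558

Midpoint: k1 = f(t_n, y_n); k2 = f(t_n + h/2, y_n + (h/2)·k1); y_{n+1} = y_n + h·k2.
t=0.000000, y=-2.230000:
  k1 = f(0.000000, -2.230000) = 1.540900
  k2 = f(0.075000, -2.114432) = 1.560546
  y ← -2.230000 + 0.15·1.560546 = -1.995918
t=0.150000, y=-1.995918:
  k1 = f(0.150000, -1.995918) = 1.580694
  k2 = f(0.225000, -1.877366) = 1.600848
  y ← -1.995918 + 0.15·1.600848 = -1.755791
y(0.3) ≈ -1.7558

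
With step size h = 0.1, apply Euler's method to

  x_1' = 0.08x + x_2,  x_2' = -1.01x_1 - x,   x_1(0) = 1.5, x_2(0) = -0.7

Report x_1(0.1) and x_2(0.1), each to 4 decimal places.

1.4300, -0.8515

Euler on (x_1,x_2): x_1_{n+1} = x_1_n + h·x_1', x_2_{n+1} = x_2_n + h·x_2'.
0.000000: (1.500000, -0.700000); f=(-0.700000, -1.515000) → (1.430000, -0.851500)
(x_1(0.1), x_2(0.1)) ≈ (1.4300, -0.8515)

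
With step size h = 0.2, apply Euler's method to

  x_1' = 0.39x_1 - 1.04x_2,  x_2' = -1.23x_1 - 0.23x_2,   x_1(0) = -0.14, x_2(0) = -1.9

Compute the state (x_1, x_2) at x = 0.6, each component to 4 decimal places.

1.0479, -1.8314

Euler on (x_1,x_2): x_1_{n+1} = x_1_n + h·x_1', x_2_{n+1} = x_2_n + h·x_2'.
0.000000: (-0.140000, -1.900000); f=(1.921400, 0.609200) → (0.244280, -1.778160)
0.200000: (0.244280, -1.778160); f=(1.944556, 0.108512) → (0.633191, -1.756458)
0.400000: (0.633191, -1.756458); f=(2.073660, -0.374840) → (1.047923, -1.831425)
(x_1(0.6), x_2(0.6)) ≈ (1.0479, -1.8314)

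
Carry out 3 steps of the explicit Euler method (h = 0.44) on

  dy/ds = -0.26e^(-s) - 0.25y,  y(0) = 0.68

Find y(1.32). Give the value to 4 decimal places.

0.2757

Euler: y_{n+1} = y_n + h·f(s_n, y_n).
s=0.000000, y=0.680000: f=-0.430000 → y ← 0.680000 + 0.44·(-0.430000) = 0.490800
s=0.440000, y=0.490800: f=-0.290149 → y ← 0.490800 + 0.44·(-0.290149) = 0.363134
s=0.880000, y=0.363134: f=-0.198627 → y ← 0.363134 + 0.44·(-0.198627) = 0.275738
y(1.32) ≈ 0.2757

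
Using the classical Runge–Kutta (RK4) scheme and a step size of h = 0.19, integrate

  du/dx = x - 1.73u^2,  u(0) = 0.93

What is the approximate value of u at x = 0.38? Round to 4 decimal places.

RK4: k1 = f(x_n, u_n); k2 = f(x_n + h/2, u_n + (h/2)·k1); k3 = f(x_n + h/2, u_n + (h/2)·k2); k4 = f(x_n + h, u_n + h·k3); u_{n+1} = u_n + (h/6)·(k1 + 2k2 + 2k3 + k4).
x=0.000000, u=0.930000:
  k1 = f(0.000000, 0.930000) = -1.496277
  k2 = f(0.095000, 0.787854) = -0.978834
  k3 = f(0.095000, 0.837011) = -1.117015
  k4 = f(0.190000, 0.717767) = -0.701278
  u ← 0.930000 + (0.19/6)·(k1 + 2k2 + 2k3 + k4) = 0.727674
x=0.190000, u=0.727674:
  k1 = f(0.190000, 0.727674) = -0.726050
  k2 = f(0.285000, 0.658699) = -0.465620
  k3 = f(0.285000, 0.683440) = -0.523066
  k4 = f(0.380000, 0.628291) = -0.302917
  u ← 0.727674 + (0.19/6)·(k1 + 2k2 + 2k3 + k4) = 0.632473
u(0.38) ≈ 0.6325

0.6325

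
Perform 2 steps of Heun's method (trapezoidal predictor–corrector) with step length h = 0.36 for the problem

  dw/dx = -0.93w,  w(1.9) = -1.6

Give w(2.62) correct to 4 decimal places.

-0.8323

Heun: k1 = f(x_n, w_n); k2 = f(x_n + h, w_n + h·k1); w_{n+1} = w_n + (h/2)·(k1 + k2).
x=1.900000, w=-1.600000:
  k1 = f(1.900000, -1.600000) = 1.488000
  k2 = f(2.260000, -1.064320) = 0.989818
  w ← -1.600000 + (0.36/2)·(1.488000 + 0.989818) = -1.153993
x=2.260000, w=-1.153993:
  k1 = f(2.260000, -1.153993) = 1.073213
  k2 = f(2.620000, -0.767636) = 0.713902
  w ← -1.153993 + (0.36/2)·(1.073213 + 0.713902) = -0.832312
w(2.62) ≈ -0.8323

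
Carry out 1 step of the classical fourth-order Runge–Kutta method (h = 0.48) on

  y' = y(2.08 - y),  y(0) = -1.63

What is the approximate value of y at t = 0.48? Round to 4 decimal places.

RK4: k1 = f(t_n, y_n); k2 = f(t_n + h/2, y_n + (h/2)·k1); k3 = f(t_n + h/2, y_n + (h/2)·k2); k4 = f(t_n + h, y_n + h·k3); y_{n+1} = y_n + (h/6)·(k1 + 2k2 + 2k3 + k4).
t=0.000000, y=-1.630000:
  k1 = f(0.000000, -1.630000) = -6.047300
  k2 = f(0.240000, -3.081352) = -15.903942
  k3 = f(0.240000, -5.446946) = -40.998870
  k4 = f(0.480000, -21.309458) = -498.416664
  y ← -1.630000 + (0.48/6)·(k1 + 2k2 + 2k3 + k4) = -51.091567
y(0.48) ≈ -51.0916

-51.0916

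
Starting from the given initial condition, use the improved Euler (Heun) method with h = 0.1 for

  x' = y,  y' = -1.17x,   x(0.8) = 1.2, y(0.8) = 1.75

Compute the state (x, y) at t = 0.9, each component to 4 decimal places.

Heun on (x,y): k1 = f(t_n, state_n); k2 = f(t_n + h, state_n + h·k1); state_{n+1} = state_n + (h/2)·(k1 + k2).
0.800000: (1.200000, 1.750000)
  k1 = (1.750000, -1.404000)
  predictor → (1.375000, 1.609600)
  k2 = (1.609600, -1.608750)
  → (1.367980, 1.599363)
(x(0.9), y(0.9)) ≈ (1.3680, 1.5994)

1.3680, 1.5994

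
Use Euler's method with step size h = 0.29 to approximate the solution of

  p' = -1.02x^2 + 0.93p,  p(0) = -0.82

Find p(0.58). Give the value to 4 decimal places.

-1.3468

Euler: p_{n+1} = p_n + h·f(x_n, p_n).
x=0.000000, p=-0.820000: f=-0.762600 → p ← -0.820000 + 0.29·(-0.762600) = -1.041154
x=0.290000, p=-1.041154: f=-1.054055 → p ← -1.041154 + 0.29·(-1.054055) = -1.346830
p(0.58) ≈ -1.3468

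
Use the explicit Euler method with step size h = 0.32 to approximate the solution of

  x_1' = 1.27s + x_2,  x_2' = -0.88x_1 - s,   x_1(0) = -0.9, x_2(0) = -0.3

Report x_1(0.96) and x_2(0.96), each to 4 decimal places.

Euler on (x_1,x_2): x_1_{n+1} = x_1_n + h·x_1', x_2_{n+1} = x_2_n + h·x_2'.
0.000000: (-0.900000, -0.300000); f=(-0.300000, 0.792000) → (-0.996000, -0.046560)
0.320000: (-0.996000, -0.046560); f=(0.359840, 0.556480) → (-0.880851, 0.131514)
0.640000: (-0.880851, 0.131514); f=(0.944314, 0.135149) → (-0.578671, 0.174761)
(x_1(0.96), x_2(0.96)) ≈ (-0.5787, 0.1748)

-0.5787, 0.1748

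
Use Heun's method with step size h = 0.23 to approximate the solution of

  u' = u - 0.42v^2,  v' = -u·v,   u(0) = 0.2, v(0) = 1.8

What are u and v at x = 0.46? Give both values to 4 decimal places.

-0.4491, 1.8732

Heun on (u,v): k1 = f(x_n, state_n); k2 = f(x_n + h, state_n + h·k1); state_{n+1} = state_n + (h/2)·(k1 + k2).
0.000000: (0.200000, 1.800000)
  k1 = (-1.160800, -0.360000)
  predictor → (-0.066984, 1.717200)
  k2 = (-1.305470, 0.115025)
  → (-0.083621, 1.771828)
0.230000: (-0.083621, 1.771828)
  k1 = (-1.402158, 0.148162)
  predictor → (-0.406117, 1.805905)
  k2 = (-1.775861, 0.733409)
  → (-0.449093, 1.873209)
(u(0.46), v(0.46)) ≈ (-0.4491, 1.8732)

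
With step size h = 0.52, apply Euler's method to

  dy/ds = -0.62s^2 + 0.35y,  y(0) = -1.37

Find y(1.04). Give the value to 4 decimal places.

-2.0012

Euler: y_{n+1} = y_n + h·f(s_n, y_n).
s=0.000000, y=-1.370000: f=-0.479500 → y ← -1.370000 + 0.52·(-0.479500) = -1.619340
s=0.520000, y=-1.619340: f=-0.734417 → y ← -1.619340 + 0.52·(-0.734417) = -2.001237
y(1.04) ≈ -2.0012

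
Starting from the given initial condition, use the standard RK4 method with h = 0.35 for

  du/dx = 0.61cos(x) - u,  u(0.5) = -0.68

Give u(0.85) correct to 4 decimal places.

RK4: k1 = f(x_n, u_n); k2 = f(x_n + h/2, u_n + (h/2)·k1); k3 = f(x_n + h/2, u_n + (h/2)·k2); k4 = f(x_n + h, u_n + h·k3); u_{n+1} = u_n + (h/6)·(k1 + 2k2 + 2k3 + k4).
x=0.500000, u=-0.680000:
  k1 = f(0.500000, -0.680000) = 1.215325
  k2 = f(0.675000, -0.467318) = 0.943549
  k3 = f(0.675000, -0.514879) = 0.991110
  k4 = f(0.850000, -0.333111) = 0.735701
  u ← -0.680000 + (0.35/6)·(k1 + 2k2 + 2k3 + k4) = -0.340480
u(0.85) ≈ -0.3405

-0.3405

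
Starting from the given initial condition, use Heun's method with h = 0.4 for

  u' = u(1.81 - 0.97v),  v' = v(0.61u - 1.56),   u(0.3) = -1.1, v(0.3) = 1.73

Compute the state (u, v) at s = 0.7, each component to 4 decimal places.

-1.5064, 0.8737

Heun on (u,v): k1 = f(s_n, state_n); k2 = f(s_n + h, state_n + h·k1); state_{n+1} = state_n + (h/2)·(k1 + k2).
0.300000: (-1.100000, 1.730000)
  k1 = (-0.145090, -3.859630)
  predictor → (-1.158036, 0.186148)
  k2 = (-1.886946, -0.421886)
  → (-1.506407, 0.873697)
(u(0.7), v(0.7)) ≈ (-1.5064, 0.8737)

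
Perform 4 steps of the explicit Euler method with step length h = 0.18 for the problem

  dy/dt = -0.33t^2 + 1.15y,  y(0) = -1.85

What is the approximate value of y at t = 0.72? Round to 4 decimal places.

Euler: y_{n+1} = y_n + h·f(t_n, y_n).
t=0.000000, y=-1.850000: f=-2.127500 → y ← -1.850000 + 0.18·(-2.127500) = -2.232950
t=0.180000, y=-2.232950: f=-2.578585 → y ← -2.232950 + 0.18·(-2.578585) = -2.697095
t=0.360000, y=-2.697095: f=-3.144427 → y ← -2.697095 + 0.18·(-3.144427) = -3.263092
t=0.540000, y=-3.263092: f=-3.848784 → y ← -3.263092 + 0.18·(-3.848784) = -3.955873
y(0.72) ≈ -3.9559

-3.9559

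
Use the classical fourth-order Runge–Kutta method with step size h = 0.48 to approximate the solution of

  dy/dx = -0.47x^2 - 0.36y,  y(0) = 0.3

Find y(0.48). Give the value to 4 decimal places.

0.2358

RK4: k1 = f(x_n, y_n); k2 = f(x_n + h/2, y_n + (h/2)·k1); k3 = f(x_n + h/2, y_n + (h/2)·k2); k4 = f(x_n + h, y_n + h·k3); y_{n+1} = y_n + (h/6)·(k1 + 2k2 + 2k3 + k4).
x=0.000000, y=0.300000:
  k1 = f(0.000000, 0.300000) = -0.108000
  k2 = f(0.240000, 0.274080) = -0.125741
  k3 = f(0.240000, 0.269822) = -0.124208
  k4 = f(0.480000, 0.240380) = -0.194825
  y ← 0.300000 + (0.48/6)·(k1 + 2k2 + 2k3 + k4) = 0.235782
y(0.48) ≈ 0.2358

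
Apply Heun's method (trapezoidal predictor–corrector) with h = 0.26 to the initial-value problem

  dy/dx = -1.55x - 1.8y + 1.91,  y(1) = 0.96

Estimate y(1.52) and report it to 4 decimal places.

Heun: k1 = f(x_n, y_n); k2 = f(x_n + h, y_n + h·k1); y_{n+1} = y_n + (h/2)·(k1 + k2).
x=1.000000, y=0.960000:
  k1 = f(1.000000, 0.960000) = -1.368000
  k2 = f(1.260000, 0.604320) = -1.130776
  y ← 0.960000 + (0.26/2)·(-1.368000 + (-1.130776)) = 0.635159
x=1.260000, y=0.635159:
  k1 = f(1.260000, 0.635159) = -1.186286
  k2 = f(1.520000, 0.326725) = -1.034104
  y ← 0.635159 + (0.26/2)·(-1.186286 + (-1.034104)) = 0.346508
y(1.52) ≈ 0.3465

0.3465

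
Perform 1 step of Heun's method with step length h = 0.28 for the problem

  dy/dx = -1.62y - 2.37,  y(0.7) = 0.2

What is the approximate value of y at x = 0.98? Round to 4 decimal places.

-0.3832

Heun: k1 = f(x_n, y_n); k2 = f(x_n + h, y_n + h·k1); y_{n+1} = y_n + (h/2)·(k1 + k2).
x=0.700000, y=0.200000:
  k1 = f(0.700000, 0.200000) = -2.694000
  k2 = f(0.980000, -0.554320) = -1.472002
  y ← 0.200000 + (0.28/2)·(-2.694000 + (-1.472002)) = -0.383240
y(0.98) ≈ -0.3832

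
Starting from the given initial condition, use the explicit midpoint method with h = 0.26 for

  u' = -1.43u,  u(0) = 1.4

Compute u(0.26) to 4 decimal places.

0.9762

Midpoint: k1 = f(s_n, u_n); k2 = f(s_n + h/2, u_n + (h/2)·k1); u_{n+1} = u_n + h·k2.
s=0.000000, u=1.400000:
  k1 = f(0.000000, 1.400000) = -2.002000
  k2 = f(0.130000, 1.139740) = -1.629828
  u ← 1.400000 + 0.26·(-1.629828) = 0.976245
u(0.26) ≈ 0.9762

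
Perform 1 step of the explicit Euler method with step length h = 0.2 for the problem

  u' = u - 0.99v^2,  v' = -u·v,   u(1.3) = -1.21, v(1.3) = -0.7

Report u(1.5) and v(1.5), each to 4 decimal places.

-1.5490, -0.8694

Euler on (u,v): u_{n+1} = u_n + h·u', v_{n+1} = v_n + h·v'.
1.300000: (-1.210000, -0.700000); f=(-1.695100, -0.847000) → (-1.549020, -0.869400)
(u(1.5), v(1.5)) ≈ (-1.5490, -0.8694)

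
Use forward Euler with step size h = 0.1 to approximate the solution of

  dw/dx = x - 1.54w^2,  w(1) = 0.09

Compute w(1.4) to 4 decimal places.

Euler: w_{n+1} = w_n + h·f(x_n, w_n).
x=1.000000, w=0.090000: f=0.987526 → w ← 0.090000 + 0.1·0.987526 = 0.188753
x=1.100000, w=0.188753: f=1.045134 → w ← 0.188753 + 0.1·1.045134 = 0.293266
x=1.200000, w=0.293266: f=1.067552 → w ← 0.293266 + 0.1·1.067552 = 0.400021
x=1.300000, w=0.400021: f=1.053574 → w ← 0.400021 + 0.1·1.053574 = 0.505379
w(1.4) ≈ 0.5054

0.5054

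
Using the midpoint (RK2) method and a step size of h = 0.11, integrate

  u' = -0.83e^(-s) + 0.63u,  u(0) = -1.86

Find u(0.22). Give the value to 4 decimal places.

Midpoint: k1 = f(s_n, u_n); k2 = f(s_n + h/2, u_n + (h/2)·k1); u_{n+1} = u_n + h·k2.
s=0.000000, u=-1.860000:
  k1 = f(0.000000, -1.860000) = -2.001800
  k2 = f(0.055000, -1.970099) = -2.026745
  u ← -1.860000 + 0.11·(-2.026745) = -2.082942
s=0.110000, u=-2.082942:
  k1 = f(0.110000, -2.082942) = -2.055796
  k2 = f(0.165000, -2.196011) = -2.087239
  u ← -2.082942 + 0.11·(-2.087239) = -2.312538
u(0.22) ≈ -2.3125

-2.3125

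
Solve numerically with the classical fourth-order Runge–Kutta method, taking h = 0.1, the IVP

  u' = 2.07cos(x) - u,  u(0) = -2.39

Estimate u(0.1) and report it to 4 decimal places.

RK4: k1 = f(x_n, u_n); k2 = f(x_n + h/2, u_n + (h/2)·k1); k3 = f(x_n + h/2, u_n + (h/2)·k2); k4 = f(x_n + h, u_n + h·k3); u_{n+1} = u_n + (h/6)·(k1 + 2k2 + 2k3 + k4).
x=0.000000, u=-2.390000:
  k1 = f(0.000000, -2.390000) = 4.460000
  k2 = f(0.050000, -2.167000) = 4.234413
  k3 = f(0.050000, -2.178279) = 4.245692
  k4 = f(0.100000, -1.965431) = 4.025089
  u ← -2.390000 + (0.1/6)·(k1 + 2k2 + 2k3 + k4) = -1.965912
u(0.1) ≈ -1.9659

-1.9659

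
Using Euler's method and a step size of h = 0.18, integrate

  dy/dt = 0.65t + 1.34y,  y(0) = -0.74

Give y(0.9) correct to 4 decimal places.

Euler: y_{n+1} = y_n + h·f(t_n, y_n).
t=0.000000, y=-0.740000: f=-0.991600 → y ← -0.740000 + 0.18·(-0.991600) = -0.918488
t=0.180000, y=-0.918488: f=-1.113774 → y ← -0.918488 + 0.18·(-1.113774) = -1.118967
t=0.360000, y=-1.118967: f=-1.265416 → y ← -1.118967 + 0.18·(-1.265416) = -1.346742
t=0.540000, y=-1.346742: f=-1.453635 → y ← -1.346742 + 0.18·(-1.453635) = -1.608396
t=0.720000, y=-1.608396: f=-1.687251 → y ← -1.608396 + 0.18·(-1.687251) = -1.912102
y(0.9) ≈ -1.9121

-1.9121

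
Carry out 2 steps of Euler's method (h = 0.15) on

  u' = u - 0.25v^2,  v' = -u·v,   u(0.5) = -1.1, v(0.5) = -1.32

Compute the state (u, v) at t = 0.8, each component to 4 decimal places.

Euler on (u,v): u_{n+1} = u_n + h·u', v_{n+1} = v_n + h·v'.
0.500000: (-1.100000, -1.320000); f=(-1.535600, -1.452000) → (-1.330340, -1.537800)
0.650000: (-1.330340, -1.537800); f=(-1.921547, -2.045797) → (-1.618572, -1.844670)
(u(0.8), v(0.8)) ≈ (-1.6186, -1.8447)

-1.6186, -1.8447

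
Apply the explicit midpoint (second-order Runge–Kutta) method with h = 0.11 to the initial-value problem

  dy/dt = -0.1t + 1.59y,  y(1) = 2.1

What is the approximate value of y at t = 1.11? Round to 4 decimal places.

2.4868

Midpoint: k1 = f(t_n, y_n); k2 = f(t_n + h/2, y_n + (h/2)·k1); y_{n+1} = y_n + h·k2.
t=1.000000, y=2.100000:
  k1 = f(1.000000, 2.100000) = 3.239000
  k2 = f(1.055000, 2.278145) = 3.516751
  y ← 2.100000 + 0.11·3.516751 = 2.486843
y(1.11) ≈ 2.4868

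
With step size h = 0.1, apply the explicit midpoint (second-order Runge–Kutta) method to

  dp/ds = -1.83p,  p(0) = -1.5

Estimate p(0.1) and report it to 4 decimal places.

Midpoint: k1 = f(s_n, p_n); k2 = f(s_n + h/2, p_n + (h/2)·k1); p_{n+1} = p_n + h·k2.
s=0.000000, p=-1.500000:
  k1 = f(0.000000, -1.500000) = 2.745000
  k2 = f(0.050000, -1.362750) = 2.493832
  p ← -1.500000 + 0.1·2.493832 = -1.250617
p(0.1) ≈ -1.2506

-1.2506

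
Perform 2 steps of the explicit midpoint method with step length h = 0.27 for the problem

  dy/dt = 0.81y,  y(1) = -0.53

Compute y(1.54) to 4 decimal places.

-0.8184

Midpoint: k1 = f(t_n, y_n); k2 = f(t_n + h/2, y_n + (h/2)·k1); y_{n+1} = y_n + h·k2.
t=1.000000, y=-0.530000:
  k1 = f(1.000000, -0.530000) = -0.429300
  k2 = f(1.135000, -0.587956) = -0.476244
  y ← -0.530000 + 0.27·(-0.476244) = -0.658586
t=1.270000, y=-0.658586:
  k1 = f(1.270000, -0.658586) = -0.533455
  k2 = f(1.405000, -0.730602) = -0.591788
  y ← -0.658586 + 0.27·(-0.591788) = -0.818369
y(1.54) ≈ -0.8184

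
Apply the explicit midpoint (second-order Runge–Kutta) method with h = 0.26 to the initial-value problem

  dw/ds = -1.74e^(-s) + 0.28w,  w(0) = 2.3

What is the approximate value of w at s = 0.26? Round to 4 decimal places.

Midpoint: k1 = f(s_n, w_n); k2 = f(s_n + h/2, w_n + (h/2)·k1); w_{n+1} = w_n + h·k2.
s=0.000000, w=2.300000:
  k1 = f(0.000000, 2.300000) = -1.096000
  k2 = f(0.130000, 2.157520) = -0.923780
  w ← 2.300000 + 0.26·(-0.923780) = 2.059817
w(0.26) ≈ 2.0598

2.0598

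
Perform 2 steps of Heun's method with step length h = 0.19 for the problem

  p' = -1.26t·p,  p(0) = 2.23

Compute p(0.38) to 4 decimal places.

Heun: k1 = f(t_n, p_n); k2 = f(t_n + h, p_n + h·k1); p_{n+1} = p_n + (h/2)·(k1 + k2).
t=0.000000, p=2.230000:
  k1 = f(0.000000, 2.230000) = 0.000000
  k2 = f(0.190000, 2.230000) = -0.533862
  p ← 2.230000 + (0.19/2)·(0.000000 + (-0.533862)) = 2.179283
t=0.190000, p=2.179283:
  k1 = f(0.190000, 2.179283) = -0.521720
  k2 = f(0.380000, 2.080156) = -0.995979
  p ← 2.179283 + (0.19/2)·(-0.521720 + (-0.995979)) = 2.035102
p(0.38) ≈ 2.0351

2.0351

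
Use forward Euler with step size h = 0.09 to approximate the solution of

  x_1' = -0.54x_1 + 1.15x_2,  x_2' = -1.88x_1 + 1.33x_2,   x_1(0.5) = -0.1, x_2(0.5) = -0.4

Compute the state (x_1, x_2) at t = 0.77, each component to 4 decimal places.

-0.2136, -0.4849

Euler on (x_1,x_2): x_1_{n+1} = x_1_n + h·x_1', x_2_{n+1} = x_2_n + h·x_2'.
0.500000: (-0.100000, -0.400000); f=(-0.406000, -0.344000) → (-0.136540, -0.430960)
0.590000: (-0.136540, -0.430960); f=(-0.421872, -0.316482) → (-0.174509, -0.459443)
0.680000: (-0.174509, -0.459443); f=(-0.434125, -0.282984) → (-0.213580, -0.484912)
(x_1(0.77), x_2(0.77)) ≈ (-0.2136, -0.4849)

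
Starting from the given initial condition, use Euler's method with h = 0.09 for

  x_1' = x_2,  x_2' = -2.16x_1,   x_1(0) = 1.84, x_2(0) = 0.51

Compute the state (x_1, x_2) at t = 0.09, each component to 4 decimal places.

1.8859, 0.1523

Euler on (x_1,x_2): x_1_{n+1} = x_1_n + h·x_1', x_2_{n+1} = x_2_n + h·x_2'.
0.000000: (1.840000, 0.510000); f=(0.510000, -3.974400) → (1.885900, 0.152304)
(x_1(0.09), x_2(0.09)) ≈ (1.8859, 0.1523)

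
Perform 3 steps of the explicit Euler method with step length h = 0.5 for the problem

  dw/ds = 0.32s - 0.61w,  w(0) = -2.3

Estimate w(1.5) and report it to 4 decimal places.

-0.5565

Euler: w_{n+1} = w_n + h·f(s_n, w_n).
s=0.000000, w=-2.300000: f=1.403000 → w ← -2.300000 + 0.5·1.403000 = -1.598500
s=0.500000, w=-1.598500: f=1.135085 → w ← -1.598500 + 0.5·1.135085 = -1.030957
s=1.000000, w=-1.030957: f=0.948884 → w ← -1.030957 + 0.5·0.948884 = -0.556515
w(1.5) ≈ -0.5565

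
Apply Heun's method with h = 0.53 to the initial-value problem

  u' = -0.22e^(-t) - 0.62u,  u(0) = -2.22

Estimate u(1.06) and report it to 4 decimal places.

-1.2647

Heun: k1 = f(t_n, u_n); k2 = f(t_n + h, u_n + h·k1); u_{n+1} = u_n + (h/2)·(k1 + k2).
t=0.000000, u=-2.220000:
  k1 = f(0.000000, -2.220000) = 1.156400
  k2 = f(0.530000, -1.607108) = 0.866914
  u ← -2.220000 + (0.53/2)·(1.156400 + 0.866914) = -1.683822
t=0.530000, u=-1.683822:
  k1 = f(0.530000, -1.683822) = 0.914476
  k2 = f(1.060000, -1.199149) = 0.667252
  u ← -1.683822 + (0.53/2)·(0.914476 + 0.667252) = -1.264664
u(1.06) ≈ -1.2647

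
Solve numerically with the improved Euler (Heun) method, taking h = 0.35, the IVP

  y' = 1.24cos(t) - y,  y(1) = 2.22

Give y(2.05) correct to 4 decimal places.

0.7452

Heun: k1 = f(t_n, y_n); k2 = f(t_n + h, y_n + h·k1); y_{n+1} = y_n + (h/2)·(k1 + k2).
t=1.000000, y=2.220000:
  k1 = f(1.000000, 2.220000) = -1.550025
  k2 = f(1.350000, 1.677491) = -1.405923
  y ← 2.220000 + (0.35/2)·(-1.550025 + (-1.405923)) = 1.702709
t=1.350000, y=1.702709:
  k1 = f(1.350000, 1.702709) = -1.431141
  k2 = f(1.700000, 1.201810) = -1.361577
  y ← 1.702709 + (0.35/2)·(-1.431141 + (-1.361577)) = 1.213983
t=1.700000, y=1.213983:
  k1 = f(1.700000, 1.213983) = -1.373751
  k2 = f(2.050000, 0.733171) = -1.304901
  y ← 1.213983 + (0.35/2)·(-1.373751 + (-1.304901)) = 0.745219
y(2.05) ≈ 0.7452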